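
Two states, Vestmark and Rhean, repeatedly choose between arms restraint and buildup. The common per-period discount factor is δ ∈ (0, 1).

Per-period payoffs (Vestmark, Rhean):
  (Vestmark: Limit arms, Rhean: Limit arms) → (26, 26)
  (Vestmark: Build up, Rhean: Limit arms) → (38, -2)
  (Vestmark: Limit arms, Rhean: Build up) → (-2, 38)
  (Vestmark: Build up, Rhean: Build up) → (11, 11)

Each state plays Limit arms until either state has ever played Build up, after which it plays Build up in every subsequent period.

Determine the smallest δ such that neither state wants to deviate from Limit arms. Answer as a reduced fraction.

4/9

Under grim trigger the critical discount factor is (T−C)/(T−P) with T = 38, C = 26, P = 11.
δ* = (38−26)/(38−11) = 12/27 = 4/9.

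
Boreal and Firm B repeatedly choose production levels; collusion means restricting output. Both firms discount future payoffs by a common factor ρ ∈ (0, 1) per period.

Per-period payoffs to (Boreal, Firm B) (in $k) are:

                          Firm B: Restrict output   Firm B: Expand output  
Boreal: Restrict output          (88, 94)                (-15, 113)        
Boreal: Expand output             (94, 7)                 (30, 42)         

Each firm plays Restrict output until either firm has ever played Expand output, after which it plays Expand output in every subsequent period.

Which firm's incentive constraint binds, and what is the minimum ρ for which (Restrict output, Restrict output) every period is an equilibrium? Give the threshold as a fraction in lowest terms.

Firm B; ρ ≥ 19/71

Boreal: cooperation gives 88 each period; deviation gives 94 once then 30 forever.
  88/(1−ρ) ≥ 94 + 30ρ/(1−ρ) ⇒ ρ ≥ 6/64 = 3/32.
Firm B: cooperation gives 94 each period; deviation gives 113 once then 42 forever.
  ρ ≥ 19/71.
Both must hold, so the binding constraint is Firm B's: ρ ≥ 19/71.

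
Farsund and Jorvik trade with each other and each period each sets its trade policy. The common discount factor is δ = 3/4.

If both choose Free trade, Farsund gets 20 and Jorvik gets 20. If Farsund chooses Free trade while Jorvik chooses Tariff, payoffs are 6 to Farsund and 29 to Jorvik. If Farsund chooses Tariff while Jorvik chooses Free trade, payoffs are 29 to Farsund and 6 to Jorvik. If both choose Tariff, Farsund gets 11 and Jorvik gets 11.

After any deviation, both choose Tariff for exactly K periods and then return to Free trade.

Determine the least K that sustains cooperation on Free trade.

Need Σ_{k=1}^{K} δ^k ≥ (29−20)/(20−11) = 1.0000 at δ = 3/4.
At K = 1 the sum is 0.7500 < 1.0000; at K = 2 it is 1.3125 ≥ 1.0000.
So the minimum punishment length is K = 2.

2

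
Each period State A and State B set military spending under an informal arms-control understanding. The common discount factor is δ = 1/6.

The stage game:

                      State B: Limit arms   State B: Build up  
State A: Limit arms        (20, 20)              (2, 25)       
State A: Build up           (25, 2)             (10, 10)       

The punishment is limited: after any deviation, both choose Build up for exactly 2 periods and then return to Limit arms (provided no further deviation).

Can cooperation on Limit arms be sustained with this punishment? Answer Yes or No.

IC: δ+…+δ^2 ≥ (25−20)/(20−10) = 1/2.
At δ = 1/6: partial sum = 0.1944 < 0.5000. Cooperation not sustainable.

No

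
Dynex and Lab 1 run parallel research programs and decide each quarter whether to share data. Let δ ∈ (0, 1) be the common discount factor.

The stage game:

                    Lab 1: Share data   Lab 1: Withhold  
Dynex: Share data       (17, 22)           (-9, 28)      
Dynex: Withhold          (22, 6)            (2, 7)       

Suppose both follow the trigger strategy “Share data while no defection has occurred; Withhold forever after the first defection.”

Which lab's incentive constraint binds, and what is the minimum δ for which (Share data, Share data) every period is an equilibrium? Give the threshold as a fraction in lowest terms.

Lab 1; δ ≥ 2/7

Dynex: cooperation gives 17 each period; deviation gives 22 once then 2 forever.
  17/(1−δ) ≥ 22 + 2δ/(1−δ) ⇒ δ ≥ 5/20 = 1/4.
Lab 1: cooperation gives 22 each period; deviation gives 28 once then 7 forever.
  δ ≥ 6/21 = 2/7.
Both must hold, so the binding constraint is Lab 1's: δ ≥ 2/7.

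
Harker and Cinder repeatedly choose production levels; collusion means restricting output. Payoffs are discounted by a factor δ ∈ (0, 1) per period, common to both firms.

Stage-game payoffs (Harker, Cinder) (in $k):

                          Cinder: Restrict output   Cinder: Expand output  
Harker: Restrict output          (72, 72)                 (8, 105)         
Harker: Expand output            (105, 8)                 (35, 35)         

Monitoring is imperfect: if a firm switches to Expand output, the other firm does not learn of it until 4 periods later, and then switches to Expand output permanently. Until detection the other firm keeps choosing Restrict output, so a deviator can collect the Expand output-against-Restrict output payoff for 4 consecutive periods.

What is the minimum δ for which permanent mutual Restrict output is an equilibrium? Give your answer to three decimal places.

A deviator earns 105 for 4 periods, then 35 forever; cooperating earns 72 forever. Multiplying the IC by (1−δ):
72 ≥ 105(1−δ^4) + 35δ^4, so 70·δ^4 ≥ 33 and δ^4 ≥ 33/70.
δ ≥ (33/70)^(1/4) ≈ 0.829.

0.829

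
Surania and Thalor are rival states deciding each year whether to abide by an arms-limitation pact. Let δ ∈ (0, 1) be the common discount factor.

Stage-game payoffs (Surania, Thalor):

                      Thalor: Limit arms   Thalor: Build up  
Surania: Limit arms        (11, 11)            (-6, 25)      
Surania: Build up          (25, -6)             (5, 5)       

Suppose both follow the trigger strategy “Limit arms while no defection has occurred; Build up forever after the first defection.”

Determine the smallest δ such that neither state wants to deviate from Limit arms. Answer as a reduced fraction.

7/10

Under grim trigger the critical discount factor is (T−C)/(T−P) with T = 25, C = 11, P = 5.
δ* = (25−11)/(25−5) = 14/20 = 7/10.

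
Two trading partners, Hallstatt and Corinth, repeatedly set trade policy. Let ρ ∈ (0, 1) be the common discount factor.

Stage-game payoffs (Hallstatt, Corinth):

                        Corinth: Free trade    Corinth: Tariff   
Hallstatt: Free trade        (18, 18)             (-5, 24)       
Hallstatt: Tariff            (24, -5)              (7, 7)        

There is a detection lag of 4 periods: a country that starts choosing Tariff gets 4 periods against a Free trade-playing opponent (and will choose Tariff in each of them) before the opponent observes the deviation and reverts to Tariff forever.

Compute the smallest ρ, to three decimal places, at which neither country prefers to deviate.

A deviator earns 24 for 4 periods, then 7 forever; cooperating earns 18 forever. Multiplying the IC by (1−ρ):
18 ≥ 24(1−ρ^4) + 7ρ^4, so 17·ρ^4 ≥ 6 and ρ^4 ≥ 6/17.
ρ ≥ (6/17)^(1/4) ≈ 0.771.

0.771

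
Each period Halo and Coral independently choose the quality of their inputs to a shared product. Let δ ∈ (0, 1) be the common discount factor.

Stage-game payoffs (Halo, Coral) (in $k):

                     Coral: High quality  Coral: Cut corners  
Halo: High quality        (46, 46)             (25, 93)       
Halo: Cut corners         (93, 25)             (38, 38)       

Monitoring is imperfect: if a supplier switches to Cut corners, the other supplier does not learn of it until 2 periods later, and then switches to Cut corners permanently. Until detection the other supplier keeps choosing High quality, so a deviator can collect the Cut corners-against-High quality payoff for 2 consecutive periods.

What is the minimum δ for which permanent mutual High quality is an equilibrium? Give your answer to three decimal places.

The best deviation is to choose Cut corners for all 2 undetected periods, earning 93 each, then 38 forever once detected.
Deviation value: 93(1−δ^2)/(1−δ) + 38δ^2/(1−δ); cooperation value: 46/(1−δ).
IC: 46 ≥ 93(1−δ^2) + 38δ^2 = 93 − 55δ^2.
So δ^2 ≥ 47/55, giving δ ≥ (47/55)^(1/2) ≈ 0.924.

0.924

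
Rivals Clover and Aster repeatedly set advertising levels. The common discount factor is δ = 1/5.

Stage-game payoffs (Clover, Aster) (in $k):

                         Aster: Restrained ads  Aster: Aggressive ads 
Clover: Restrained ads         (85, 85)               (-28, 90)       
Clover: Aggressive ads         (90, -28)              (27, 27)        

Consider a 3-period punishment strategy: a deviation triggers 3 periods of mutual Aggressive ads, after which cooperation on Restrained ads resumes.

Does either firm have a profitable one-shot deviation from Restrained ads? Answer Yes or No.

No

Comparing payoff streams over the 4 periods until play realigns: cooperate → 85(1+δ+…+δ^3); deviate → 90 + 27(δ+…+δ^3).
Cooperation is sustained iff (85−27)(δ+…+δ^3) ≥ 90−85.
δ+…+δ^3 = 1/5·(1−(1/5)^3)/(1−1/5) = 0.2480, and (90−85)/(85−27) = 0.0862.
0.2480 ≥ 0.0862, so cooperation is sustainable.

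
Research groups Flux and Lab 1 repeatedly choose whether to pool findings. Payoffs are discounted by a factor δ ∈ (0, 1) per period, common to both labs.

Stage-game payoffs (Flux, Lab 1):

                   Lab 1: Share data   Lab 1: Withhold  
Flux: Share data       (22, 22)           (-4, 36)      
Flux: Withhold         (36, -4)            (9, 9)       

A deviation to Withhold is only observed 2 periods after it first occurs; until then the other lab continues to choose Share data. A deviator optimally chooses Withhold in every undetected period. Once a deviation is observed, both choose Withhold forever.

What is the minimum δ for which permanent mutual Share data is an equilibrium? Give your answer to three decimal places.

0.720

Deviating for the 2 undetected periods gains 36−22 = 14 per period over cooperation, then loses 22−9 = 13 per period forever once punishment starts.
Gain: 14(1 + δ + … + δ^1); loss: 13·δ^2/(1−δ).
No profitable deviation ⇔ 14(1−δ^2) ≤ 13·δ^2, i.e. δ^2 ≥ 14/(14+13) = 14/27.
Hence δ ≥ (14/27)^(1/2) ≈ 0.720.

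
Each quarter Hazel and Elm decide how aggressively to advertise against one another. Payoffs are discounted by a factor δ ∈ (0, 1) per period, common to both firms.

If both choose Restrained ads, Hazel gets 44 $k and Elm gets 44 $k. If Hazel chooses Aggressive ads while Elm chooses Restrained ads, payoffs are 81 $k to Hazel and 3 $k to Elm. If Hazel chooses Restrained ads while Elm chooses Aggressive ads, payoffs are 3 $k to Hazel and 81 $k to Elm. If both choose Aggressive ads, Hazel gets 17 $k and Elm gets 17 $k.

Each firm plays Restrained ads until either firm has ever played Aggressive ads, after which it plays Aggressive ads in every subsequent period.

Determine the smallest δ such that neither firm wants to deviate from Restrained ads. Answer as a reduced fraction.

Cooperation forever yields 44 each period: 44/(1−δ).
Deviating yields 81 once, then 17 forever: 81 + 17δ/(1−δ).
No profitable deviation requires 44/(1−δ) ≥ 81 + 17δ/(1−δ).
Multiplying by (1−δ): 44 ≥ 81(1−δ) + 17δ = 81 − 64δ.
So 64δ ≥ 37, i.e. δ ≥ 37/64.

37/64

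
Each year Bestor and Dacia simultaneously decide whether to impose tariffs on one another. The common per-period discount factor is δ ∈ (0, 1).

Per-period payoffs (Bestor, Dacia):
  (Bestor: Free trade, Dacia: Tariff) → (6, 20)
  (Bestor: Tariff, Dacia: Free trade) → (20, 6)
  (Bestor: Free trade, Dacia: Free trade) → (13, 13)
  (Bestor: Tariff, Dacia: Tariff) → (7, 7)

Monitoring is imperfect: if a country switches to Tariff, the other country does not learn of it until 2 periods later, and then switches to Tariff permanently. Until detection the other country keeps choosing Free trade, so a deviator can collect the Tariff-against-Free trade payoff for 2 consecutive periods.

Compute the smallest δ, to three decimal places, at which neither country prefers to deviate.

Deviating for the 2 undetected periods gains 20−13 = 7 per period over cooperation, then loses 13−7 = 6 per period forever once punishment starts.
Gain: 7(1 + δ + … + δ^1); loss: 6·δ^2/(1−δ).
No profitable deviation ⇔ 7(1−δ^2) ≤ 6·δ^2, i.e. δ^2 ≥ 7/(7+6) = 7/13.
Hence δ ≥ (7/13)^(1/2) ≈ 0.734.

0.734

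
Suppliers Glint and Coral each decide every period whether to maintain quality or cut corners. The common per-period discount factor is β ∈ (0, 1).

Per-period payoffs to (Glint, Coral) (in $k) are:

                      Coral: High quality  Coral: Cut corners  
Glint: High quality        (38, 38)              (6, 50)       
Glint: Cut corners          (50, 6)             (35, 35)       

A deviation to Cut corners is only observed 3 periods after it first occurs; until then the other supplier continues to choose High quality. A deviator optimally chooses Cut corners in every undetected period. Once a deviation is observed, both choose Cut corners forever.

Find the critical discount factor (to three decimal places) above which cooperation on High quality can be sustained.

A deviator earns 50 for 3 periods, then 35 forever; cooperating earns 38 forever. Multiplying the IC by (1−β):
38 ≥ 50(1−β^3) + 35β^3, so 15·β^3 ≥ 12 and β^3 ≥ 4/5.
β ≥ (4/5)^(1/3) ≈ 0.928.

0.928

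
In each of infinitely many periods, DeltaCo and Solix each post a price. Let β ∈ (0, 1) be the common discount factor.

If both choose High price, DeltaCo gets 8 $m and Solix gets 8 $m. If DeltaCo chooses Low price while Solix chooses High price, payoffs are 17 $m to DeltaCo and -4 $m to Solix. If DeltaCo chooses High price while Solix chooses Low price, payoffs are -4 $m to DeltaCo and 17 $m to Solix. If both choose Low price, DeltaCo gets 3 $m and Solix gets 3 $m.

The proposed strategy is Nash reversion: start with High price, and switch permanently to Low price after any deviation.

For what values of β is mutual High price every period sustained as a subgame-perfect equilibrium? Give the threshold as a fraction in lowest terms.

One-period gain from deviating is 17 − 8 = 9. The loss is 8 − 3 = 5 in every subsequent period, with present value 5·β/(1−β).
Deviation is unprofitable when 5·β/(1−β) ≥ 9, i.e. β/(1−β) ≥ 9/5.
Equivalently β ≥ 9/(9+5) = 9/14.

9/14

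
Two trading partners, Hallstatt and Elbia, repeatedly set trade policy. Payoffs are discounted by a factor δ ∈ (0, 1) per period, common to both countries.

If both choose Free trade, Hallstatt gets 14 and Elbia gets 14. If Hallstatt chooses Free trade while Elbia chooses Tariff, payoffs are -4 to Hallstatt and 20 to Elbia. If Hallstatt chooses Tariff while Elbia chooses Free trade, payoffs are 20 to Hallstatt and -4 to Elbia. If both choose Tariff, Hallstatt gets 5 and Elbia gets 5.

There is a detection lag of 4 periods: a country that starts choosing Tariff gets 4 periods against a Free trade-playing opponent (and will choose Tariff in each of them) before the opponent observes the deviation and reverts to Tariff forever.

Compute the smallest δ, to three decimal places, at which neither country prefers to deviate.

The best deviation is to choose Tariff for all 4 undetected periods, earning 20 each, then 5 forever once detected.
Deviation value: 20(1−δ^4)/(1−δ) + 5δ^4/(1−δ); cooperation value: 14/(1−δ).
IC: 14 ≥ 20(1−δ^4) + 5δ^4 = 20 − 15δ^4.
So δ^4 ≥ 6/15 = 2/5, giving δ ≥ (2/5)^(1/4) ≈ 0.795.

0.795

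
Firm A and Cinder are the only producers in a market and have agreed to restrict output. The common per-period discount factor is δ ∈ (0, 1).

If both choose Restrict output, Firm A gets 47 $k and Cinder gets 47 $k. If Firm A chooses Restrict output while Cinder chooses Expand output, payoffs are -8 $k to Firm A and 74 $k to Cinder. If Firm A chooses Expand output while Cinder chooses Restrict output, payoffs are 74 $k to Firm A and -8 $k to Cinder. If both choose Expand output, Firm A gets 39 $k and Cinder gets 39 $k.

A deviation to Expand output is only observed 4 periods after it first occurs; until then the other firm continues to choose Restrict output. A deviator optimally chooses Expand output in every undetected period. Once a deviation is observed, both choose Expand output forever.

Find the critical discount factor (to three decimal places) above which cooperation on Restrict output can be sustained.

Deviating for the 4 undetected periods gains 74−47 = 27 per period over cooperation, then loses 47−39 = 8 per period forever once punishment starts.
Gain: 27(1 + δ + … + δ^3); loss: 8·δ^4/(1−δ).
No profitable deviation ⇔ 27(1−δ^4) ≤ 8·δ^4, i.e. δ^4 ≥ 27/(27+8) = 27/35.
Hence δ ≥ (27/35)^(1/4) ≈ 0.937.

0.937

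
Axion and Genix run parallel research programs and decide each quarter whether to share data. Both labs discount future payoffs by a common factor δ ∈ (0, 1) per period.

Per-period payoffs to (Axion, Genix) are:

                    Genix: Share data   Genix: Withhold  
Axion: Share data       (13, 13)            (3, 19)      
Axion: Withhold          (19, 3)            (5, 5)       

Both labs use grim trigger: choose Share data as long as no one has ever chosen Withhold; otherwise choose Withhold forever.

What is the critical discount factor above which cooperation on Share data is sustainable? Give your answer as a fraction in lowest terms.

3/7

Under grim trigger the critical discount factor is (T−C)/(T−P) with T = 19, C = 13, P = 5.
δ* = (19−13)/(19−5) = 6/14 = 3/7.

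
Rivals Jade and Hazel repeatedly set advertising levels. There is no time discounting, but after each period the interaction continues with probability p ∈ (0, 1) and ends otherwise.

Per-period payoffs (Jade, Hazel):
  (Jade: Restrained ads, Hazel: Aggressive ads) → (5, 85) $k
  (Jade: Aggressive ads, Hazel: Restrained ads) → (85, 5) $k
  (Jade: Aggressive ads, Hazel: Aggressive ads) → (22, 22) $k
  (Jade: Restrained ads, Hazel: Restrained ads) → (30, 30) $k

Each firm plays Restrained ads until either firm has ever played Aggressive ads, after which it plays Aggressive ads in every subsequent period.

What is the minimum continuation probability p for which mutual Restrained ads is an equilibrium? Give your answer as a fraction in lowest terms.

With no time discounting, the continuation probability p plays the role of the discount factor.
Grim-trigger IC: 30/(1−p) ≥ 85 + 22p/(1−p) ⇒ p ≥ (85−30)/(85−22) = 55/63.

55/63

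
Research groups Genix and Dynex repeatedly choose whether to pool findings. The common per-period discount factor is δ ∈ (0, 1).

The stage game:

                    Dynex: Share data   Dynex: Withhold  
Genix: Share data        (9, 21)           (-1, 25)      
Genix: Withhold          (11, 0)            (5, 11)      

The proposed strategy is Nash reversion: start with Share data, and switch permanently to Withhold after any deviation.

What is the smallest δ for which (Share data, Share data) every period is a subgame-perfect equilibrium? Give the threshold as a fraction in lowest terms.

1/3

Genix's threshold: (11−9)/(11−5) = 1/3.
Dynex's threshold: (25−21)/(25−11) = 2/7.
1/3 > 2/7, so Genix binds and δ* = 1/3.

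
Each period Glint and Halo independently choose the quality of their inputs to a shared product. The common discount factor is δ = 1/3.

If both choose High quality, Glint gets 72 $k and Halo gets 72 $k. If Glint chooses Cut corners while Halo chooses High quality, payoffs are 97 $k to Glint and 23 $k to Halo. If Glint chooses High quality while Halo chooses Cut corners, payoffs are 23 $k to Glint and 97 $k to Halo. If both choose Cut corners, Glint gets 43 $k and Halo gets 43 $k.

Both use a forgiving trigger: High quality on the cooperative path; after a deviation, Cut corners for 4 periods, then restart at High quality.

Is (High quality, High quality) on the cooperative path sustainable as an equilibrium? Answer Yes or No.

Comparing payoff streams over the 5 periods until play realigns: cooperate → 72(1+δ+…+δ^4); deviate → 97 + 43(δ+…+δ^4).
Cooperation is sustained iff (72−43)(δ+…+δ^4) ≥ 97−72.
δ+…+δ^4 = 1/3·(1−(1/3)^4)/(1−1/3) = 0.4938, and (97−72)/(72−43) = 0.8621.
0.4938 < 0.8621, so cooperation is not sustainable.

No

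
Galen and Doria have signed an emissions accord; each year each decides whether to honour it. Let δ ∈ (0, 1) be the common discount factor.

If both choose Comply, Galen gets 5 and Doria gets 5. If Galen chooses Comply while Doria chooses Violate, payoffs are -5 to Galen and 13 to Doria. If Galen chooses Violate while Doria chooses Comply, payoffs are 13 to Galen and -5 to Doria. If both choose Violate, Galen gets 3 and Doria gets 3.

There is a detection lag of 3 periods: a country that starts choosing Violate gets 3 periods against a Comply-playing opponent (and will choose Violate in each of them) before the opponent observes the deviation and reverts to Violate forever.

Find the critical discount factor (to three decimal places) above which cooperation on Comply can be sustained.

0.928

A deviator earns 13 for 3 periods, then 3 forever; cooperating earns 5 forever. Multiplying the IC by (1−δ):
5 ≥ 13(1−δ^3) + 3δ^3, so 10·δ^3 ≥ 8 and δ^3 ≥ 4/5.
δ ≥ (4/5)^(1/3) ≈ 0.928.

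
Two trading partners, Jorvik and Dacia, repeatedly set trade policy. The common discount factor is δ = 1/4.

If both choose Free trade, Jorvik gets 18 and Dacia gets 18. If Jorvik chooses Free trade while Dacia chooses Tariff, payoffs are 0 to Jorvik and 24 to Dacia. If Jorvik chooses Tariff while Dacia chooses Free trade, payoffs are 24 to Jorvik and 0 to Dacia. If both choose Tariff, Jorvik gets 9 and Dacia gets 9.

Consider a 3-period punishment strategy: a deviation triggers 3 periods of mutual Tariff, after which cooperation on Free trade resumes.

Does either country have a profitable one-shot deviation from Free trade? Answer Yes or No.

A one-shot deviation gives 24 now, then 9 for 3 periods, then back to 18.
Gain from deviating: (24−18) today; loss: (18−9) in each of the next 3 periods.
No-deviation condition: (18−9)(δ+…+δ^3) ≥ 24−18, i.e. δ+…+δ^3 ≥ 2/3.
At δ = 1/4: δ+…+δ^3 = 0.3281 < 0.6667.
So cooperation is not sustainable.

Yes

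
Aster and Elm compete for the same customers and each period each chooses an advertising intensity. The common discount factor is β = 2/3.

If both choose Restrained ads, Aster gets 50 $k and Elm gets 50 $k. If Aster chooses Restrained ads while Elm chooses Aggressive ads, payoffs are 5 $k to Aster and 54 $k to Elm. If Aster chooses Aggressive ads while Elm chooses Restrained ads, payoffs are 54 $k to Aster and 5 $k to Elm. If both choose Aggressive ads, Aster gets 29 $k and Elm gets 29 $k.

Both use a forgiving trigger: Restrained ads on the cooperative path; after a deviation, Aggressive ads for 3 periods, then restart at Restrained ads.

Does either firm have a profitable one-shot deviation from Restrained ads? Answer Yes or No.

IC: β+…+β^3 ≥ (54−50)/(50−29) = 4/21.
At β = 2/3: partial sum = 1.4074 ≥ 0.1905. Cooperation sustainable.

No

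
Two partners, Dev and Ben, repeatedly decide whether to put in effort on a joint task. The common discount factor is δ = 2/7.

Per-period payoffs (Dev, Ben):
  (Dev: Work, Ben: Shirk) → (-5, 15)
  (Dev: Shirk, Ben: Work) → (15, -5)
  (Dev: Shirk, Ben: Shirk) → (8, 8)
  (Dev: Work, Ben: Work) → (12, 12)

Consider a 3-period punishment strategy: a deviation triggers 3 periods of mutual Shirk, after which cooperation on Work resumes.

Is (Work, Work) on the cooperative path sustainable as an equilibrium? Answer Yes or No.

No

Comparing payoff streams over the 4 periods until play realigns: cooperate → 12(1+δ+…+δ^3); deviate → 15 + 8(δ+…+δ^3).
Cooperation is sustained iff (12−8)(δ+…+δ^3) ≥ 15−12.
δ+…+δ^3 = 2/7·(1−(2/7)^3)/(1−2/7) = 0.3907, and (15−12)/(12−8) = 0.7500.
0.3907 < 0.7500, so cooperation is not sustainable.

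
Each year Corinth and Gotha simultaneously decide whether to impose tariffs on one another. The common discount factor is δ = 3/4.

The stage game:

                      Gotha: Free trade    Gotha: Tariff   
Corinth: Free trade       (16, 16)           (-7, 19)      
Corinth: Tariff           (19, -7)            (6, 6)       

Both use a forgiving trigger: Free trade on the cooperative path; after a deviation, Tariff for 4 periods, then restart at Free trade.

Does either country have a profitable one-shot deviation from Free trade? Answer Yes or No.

No

IC: δ+…+δ^4 ≥ (19−16)/(16−6) = 3/10.
At δ = 3/4: partial sum = 2.0508 ≥ 0.3000. Cooperation sustainable.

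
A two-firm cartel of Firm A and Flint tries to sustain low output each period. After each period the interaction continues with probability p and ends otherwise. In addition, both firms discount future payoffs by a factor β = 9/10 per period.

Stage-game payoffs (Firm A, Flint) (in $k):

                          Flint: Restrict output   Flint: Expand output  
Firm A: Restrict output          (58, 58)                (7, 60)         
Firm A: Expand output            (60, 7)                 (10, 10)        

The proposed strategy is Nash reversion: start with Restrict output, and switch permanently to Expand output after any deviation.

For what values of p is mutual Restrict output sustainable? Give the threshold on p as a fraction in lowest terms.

Expected continuation weight on next period's payoff is β·p = 9/10·p, which plays the role of the discount factor.
Cooperation requires 9/10·p ≥ (60−58)/(60−10) = 1/25, hence p ≥ 2/45.

2/45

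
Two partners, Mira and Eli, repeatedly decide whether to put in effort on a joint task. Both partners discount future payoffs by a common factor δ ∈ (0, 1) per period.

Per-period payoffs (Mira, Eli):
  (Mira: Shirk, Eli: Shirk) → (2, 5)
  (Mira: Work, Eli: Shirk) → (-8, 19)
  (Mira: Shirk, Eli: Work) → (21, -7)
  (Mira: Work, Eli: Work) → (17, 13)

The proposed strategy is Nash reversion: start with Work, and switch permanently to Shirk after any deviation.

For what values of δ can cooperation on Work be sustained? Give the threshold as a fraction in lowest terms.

Mira: cooperation gives 17 each period; deviation gives 21 once then 2 forever.
  17/(1−δ) ≥ 21 + 2δ/(1−δ) ⇒ δ ≥ 4/19.
Eli: cooperation gives 13 each period; deviation gives 19 once then 5 forever.
  δ ≥ 6/14 = 3/7.
Both must hold, so the binding constraint is Eli's: δ ≥ 3/7.

3/7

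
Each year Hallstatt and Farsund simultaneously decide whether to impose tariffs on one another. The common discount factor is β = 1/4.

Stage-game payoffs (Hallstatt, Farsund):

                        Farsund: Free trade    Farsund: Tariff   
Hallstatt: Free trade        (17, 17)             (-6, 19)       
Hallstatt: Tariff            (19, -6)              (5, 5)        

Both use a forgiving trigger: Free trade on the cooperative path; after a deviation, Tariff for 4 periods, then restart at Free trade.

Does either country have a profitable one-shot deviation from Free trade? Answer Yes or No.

No

IC: β+…+β^4 ≥ (19−17)/(17−5) = 1/6.
At β = 1/4: partial sum = 0.3320 ≥ 0.1667. Cooperation sustainable.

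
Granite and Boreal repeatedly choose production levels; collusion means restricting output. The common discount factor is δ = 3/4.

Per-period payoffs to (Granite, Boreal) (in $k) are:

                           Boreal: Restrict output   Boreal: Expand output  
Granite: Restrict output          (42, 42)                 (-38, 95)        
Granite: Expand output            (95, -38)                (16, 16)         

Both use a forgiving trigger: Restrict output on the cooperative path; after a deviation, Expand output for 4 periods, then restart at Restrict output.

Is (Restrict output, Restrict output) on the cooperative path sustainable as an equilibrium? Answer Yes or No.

IC: δ+…+δ^4 ≥ (95−42)/(42−16) = 53/26.
At δ = 3/4: partial sum = 2.0508 ≥ 2.0385. Cooperation sustainable.

Yes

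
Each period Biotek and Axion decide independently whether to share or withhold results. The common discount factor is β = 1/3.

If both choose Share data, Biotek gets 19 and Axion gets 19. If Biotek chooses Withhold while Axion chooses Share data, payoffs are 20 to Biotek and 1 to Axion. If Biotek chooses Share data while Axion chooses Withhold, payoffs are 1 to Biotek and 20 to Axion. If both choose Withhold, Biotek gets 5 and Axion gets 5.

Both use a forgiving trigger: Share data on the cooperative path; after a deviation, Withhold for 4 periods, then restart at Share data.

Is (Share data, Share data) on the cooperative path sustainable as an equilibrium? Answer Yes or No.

IC: β+…+β^4 ≥ (20−19)/(19−5) = 1/14.
At β = 1/3: partial sum = 0.4938 ≥ 0.0714. Cooperation sustainable.

Yes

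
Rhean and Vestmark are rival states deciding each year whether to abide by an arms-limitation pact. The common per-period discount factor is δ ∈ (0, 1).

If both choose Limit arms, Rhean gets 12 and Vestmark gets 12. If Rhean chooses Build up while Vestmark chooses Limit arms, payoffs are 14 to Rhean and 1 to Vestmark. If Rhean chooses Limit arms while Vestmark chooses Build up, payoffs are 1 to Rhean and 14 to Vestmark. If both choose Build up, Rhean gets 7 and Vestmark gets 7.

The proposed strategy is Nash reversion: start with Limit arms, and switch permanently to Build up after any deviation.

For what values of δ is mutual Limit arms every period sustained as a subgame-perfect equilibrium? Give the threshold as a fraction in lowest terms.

12/(1−δ) ≥ 14 + 7δ/(1−δ)
12 ≥ 14 − 7δ
δ ≥ 2/7.

2/7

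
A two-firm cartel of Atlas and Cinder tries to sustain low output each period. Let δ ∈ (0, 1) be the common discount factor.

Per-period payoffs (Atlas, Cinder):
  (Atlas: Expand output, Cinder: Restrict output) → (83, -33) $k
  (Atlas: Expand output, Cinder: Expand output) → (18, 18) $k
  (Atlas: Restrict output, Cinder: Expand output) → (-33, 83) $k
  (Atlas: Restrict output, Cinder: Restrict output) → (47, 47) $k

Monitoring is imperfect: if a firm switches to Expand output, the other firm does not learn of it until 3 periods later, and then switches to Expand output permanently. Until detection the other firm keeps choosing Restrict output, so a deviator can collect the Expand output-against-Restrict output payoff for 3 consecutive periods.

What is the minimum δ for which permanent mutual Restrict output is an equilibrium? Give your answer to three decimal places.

0.821

Deviating for the 3 undetected periods gains 83−47 = 36 per period over cooperation, then loses 47−18 = 29 per period forever once punishment starts.
Gain: 36(1 + δ + … + δ^2); loss: 29·δ^3/(1−δ).
No profitable deviation ⇔ 36(1−δ^3) ≤ 29·δ^3, i.e. δ^3 ≥ 36/(36+29) = 36/65.
Hence δ ≥ (36/65)^(1/3) ≈ 0.821.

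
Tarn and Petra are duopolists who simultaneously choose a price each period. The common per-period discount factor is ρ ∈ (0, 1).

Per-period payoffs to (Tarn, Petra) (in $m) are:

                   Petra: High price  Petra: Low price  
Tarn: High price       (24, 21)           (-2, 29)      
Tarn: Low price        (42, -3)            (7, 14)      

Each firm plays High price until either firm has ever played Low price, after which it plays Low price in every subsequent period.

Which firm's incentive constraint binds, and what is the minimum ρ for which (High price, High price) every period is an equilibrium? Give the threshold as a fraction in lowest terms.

Petra; ρ ≥ 8/15

For Tarn: deviation gain 42−24 = 18, per-period punishment loss 24−7 = 17. IC gives ρ ≥ 18/35.
For Petra: gain 8, loss 7 per period, so ρ ≥ 8/15.
The tighter constraint is Petra's, so cooperation needs ρ ≥ 8/15.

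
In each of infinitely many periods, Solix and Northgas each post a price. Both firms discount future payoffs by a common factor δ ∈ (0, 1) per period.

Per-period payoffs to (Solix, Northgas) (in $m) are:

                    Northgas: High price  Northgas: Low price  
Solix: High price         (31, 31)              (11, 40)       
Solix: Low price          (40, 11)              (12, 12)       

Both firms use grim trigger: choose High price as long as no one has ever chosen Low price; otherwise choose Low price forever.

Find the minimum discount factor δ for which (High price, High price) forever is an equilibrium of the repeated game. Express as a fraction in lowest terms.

Under grim trigger the critical discount factor is (T−C)/(T−P) with T = 40, C = 31, P = 12.
δ* = (40−31)/(40−12) = 9/28.

9/28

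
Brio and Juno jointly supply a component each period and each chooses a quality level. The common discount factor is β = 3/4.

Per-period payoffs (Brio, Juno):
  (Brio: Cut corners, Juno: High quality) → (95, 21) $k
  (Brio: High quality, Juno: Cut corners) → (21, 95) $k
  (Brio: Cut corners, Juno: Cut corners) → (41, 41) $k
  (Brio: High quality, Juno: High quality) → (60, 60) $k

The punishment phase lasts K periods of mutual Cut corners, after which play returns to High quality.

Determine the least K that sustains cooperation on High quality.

4

IC: β(1−β^K)/(1−β) ≥ (95−60)/(60−41) = 35/19.
With β = 3/4: need 1 − β^K ≥ 35/19·(1−3/4)/(3/4), i.e. β^K ≤ 0.3860.
Since (3/4)^3 = 0.4219 and (3/4)^4 = 0.3164, the smallest such K is 4.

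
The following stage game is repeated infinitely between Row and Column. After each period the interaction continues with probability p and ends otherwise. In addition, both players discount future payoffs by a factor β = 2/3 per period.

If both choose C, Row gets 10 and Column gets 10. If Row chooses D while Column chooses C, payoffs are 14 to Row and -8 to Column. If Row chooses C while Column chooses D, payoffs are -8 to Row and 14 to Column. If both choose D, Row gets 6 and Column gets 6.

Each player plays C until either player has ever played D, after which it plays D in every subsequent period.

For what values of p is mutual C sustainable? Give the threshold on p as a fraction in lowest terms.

3/4

With continuation probability p and discount β, the effective per-period discount factor is βp.
Grim-trigger IC: βp ≥ (14−10)/(14−6) = 1/2.
So p ≥ (1/2)/(2/3) = 3/4.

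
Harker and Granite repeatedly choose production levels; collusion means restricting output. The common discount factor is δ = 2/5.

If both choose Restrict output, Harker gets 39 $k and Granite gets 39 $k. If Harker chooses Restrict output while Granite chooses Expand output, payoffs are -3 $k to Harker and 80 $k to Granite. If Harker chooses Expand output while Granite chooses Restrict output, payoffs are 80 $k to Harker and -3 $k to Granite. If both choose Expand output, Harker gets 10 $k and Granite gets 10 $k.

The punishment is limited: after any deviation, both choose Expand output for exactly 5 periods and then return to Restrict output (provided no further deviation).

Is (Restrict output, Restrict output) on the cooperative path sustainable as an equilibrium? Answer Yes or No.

IC: δ+…+δ^5 ≥ (80−39)/(39−10) = 41/29.
At δ = 2/5: partial sum = 0.6598 < 1.4138. Cooperation not sustainable.

No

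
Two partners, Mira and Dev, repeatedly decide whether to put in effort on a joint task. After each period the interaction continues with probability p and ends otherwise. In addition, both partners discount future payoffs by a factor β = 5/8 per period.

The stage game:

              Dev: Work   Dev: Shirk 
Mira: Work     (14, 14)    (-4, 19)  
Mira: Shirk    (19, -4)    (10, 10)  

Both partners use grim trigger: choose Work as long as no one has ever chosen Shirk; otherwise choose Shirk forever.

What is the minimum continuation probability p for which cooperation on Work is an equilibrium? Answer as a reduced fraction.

Expected continuation weight on next period's payoff is β·p = 5/8·p, which plays the role of the discount factor.
Cooperation requires 5/8·p ≥ (19−14)/(19−10) = 5/9, hence p ≥ 8/9.

8/9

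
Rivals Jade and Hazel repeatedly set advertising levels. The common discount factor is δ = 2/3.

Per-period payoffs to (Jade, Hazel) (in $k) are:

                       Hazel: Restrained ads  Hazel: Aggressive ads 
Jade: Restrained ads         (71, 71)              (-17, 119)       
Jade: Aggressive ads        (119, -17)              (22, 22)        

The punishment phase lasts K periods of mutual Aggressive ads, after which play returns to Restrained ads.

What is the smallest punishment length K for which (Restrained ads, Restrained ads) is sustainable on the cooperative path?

No profitable deviation requires (71−22)(δ+…+δ^K) ≥ 119−71, i.e. δ+…+δ^K ≥ 48/49 ≈ 0.9796.
With δ = 2/3, the partial sums are K=1: 0.6667, K=2: 1.1111.
K = 2 is the first length at which the sum reaches 0.9796.

2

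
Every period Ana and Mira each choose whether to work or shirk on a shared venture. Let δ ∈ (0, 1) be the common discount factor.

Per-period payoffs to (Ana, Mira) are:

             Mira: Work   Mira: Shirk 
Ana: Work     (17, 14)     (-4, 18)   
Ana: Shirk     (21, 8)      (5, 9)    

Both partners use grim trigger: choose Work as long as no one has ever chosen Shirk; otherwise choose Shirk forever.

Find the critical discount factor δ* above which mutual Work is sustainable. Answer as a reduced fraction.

Ana's threshold: (21−17)/(21−5) = 1/4.
Mira's threshold: (18−14)/(18−9) = 4/9.
1/4 < 4/9, so Mira binds and δ* = 4/9.

4/9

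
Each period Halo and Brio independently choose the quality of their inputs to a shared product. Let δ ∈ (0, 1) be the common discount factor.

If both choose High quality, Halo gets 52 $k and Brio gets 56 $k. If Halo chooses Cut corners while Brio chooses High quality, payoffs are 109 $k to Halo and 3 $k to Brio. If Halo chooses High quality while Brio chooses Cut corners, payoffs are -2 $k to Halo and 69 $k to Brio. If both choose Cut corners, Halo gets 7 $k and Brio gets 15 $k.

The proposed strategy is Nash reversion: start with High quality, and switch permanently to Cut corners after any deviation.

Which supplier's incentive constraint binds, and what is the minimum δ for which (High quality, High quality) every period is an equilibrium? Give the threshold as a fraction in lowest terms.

Halo's threshold: (109−52)/(109−7) = 19/34.
Brio's threshold: (69−56)/(69−15) = 13/54.
19/34 > 13/54, so Halo binds and δ* = 19/34.

Halo; δ ≥ 19/34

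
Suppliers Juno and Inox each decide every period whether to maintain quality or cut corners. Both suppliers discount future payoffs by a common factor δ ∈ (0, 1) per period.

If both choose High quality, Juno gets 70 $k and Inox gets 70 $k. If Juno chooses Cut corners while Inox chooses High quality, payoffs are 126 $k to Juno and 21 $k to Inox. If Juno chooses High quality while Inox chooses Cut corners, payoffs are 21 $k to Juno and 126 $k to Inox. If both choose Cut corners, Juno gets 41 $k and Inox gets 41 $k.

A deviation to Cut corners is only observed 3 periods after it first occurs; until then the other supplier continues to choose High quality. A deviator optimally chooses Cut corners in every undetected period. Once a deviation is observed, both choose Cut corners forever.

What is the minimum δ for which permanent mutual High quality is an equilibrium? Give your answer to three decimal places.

0.870

Deviating for the 3 undetected periods gains 126−70 = 56 per period over cooperation, then loses 70−41 = 29 per period forever once punishment starts.
Gain: 56(1 + δ + … + δ^2); loss: 29·δ^3/(1−δ).
No profitable deviation ⇔ 56(1−δ^3) ≤ 29·δ^3, i.e. δ^3 ≥ 56/(56+29) = 56/85.
Hence δ ≥ (56/85)^(1/3) ≈ 0.870.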